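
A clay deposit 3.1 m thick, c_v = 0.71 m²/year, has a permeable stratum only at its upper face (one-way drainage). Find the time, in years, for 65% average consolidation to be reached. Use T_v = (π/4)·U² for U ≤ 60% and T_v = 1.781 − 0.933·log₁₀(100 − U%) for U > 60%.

t ≈ 4.61 years

Drainage path length: H_d = H = 3.1 m (single drainage).
U > 60%: T_v = 1.781 − 0.933·log₁₀(100 − 65) = 0.34038.
t = T_v·H_d²/c_v = 0.34038×3.1²/0.71 = 4.607 years.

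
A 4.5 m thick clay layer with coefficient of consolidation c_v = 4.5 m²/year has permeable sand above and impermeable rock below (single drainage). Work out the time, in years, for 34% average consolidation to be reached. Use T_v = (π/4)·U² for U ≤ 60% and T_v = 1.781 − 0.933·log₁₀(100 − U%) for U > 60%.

t ≈ 0.409 years

Drainage path length: H_d = H = 4.5 m (single drainage).
U ≤ 60%: T_v = (π/4)·U² = (π/4)×0.34² = 0.090792.
t = T_v·H_d²/c_v = 0.090792×4.5²/4.5 = 0.4086 years.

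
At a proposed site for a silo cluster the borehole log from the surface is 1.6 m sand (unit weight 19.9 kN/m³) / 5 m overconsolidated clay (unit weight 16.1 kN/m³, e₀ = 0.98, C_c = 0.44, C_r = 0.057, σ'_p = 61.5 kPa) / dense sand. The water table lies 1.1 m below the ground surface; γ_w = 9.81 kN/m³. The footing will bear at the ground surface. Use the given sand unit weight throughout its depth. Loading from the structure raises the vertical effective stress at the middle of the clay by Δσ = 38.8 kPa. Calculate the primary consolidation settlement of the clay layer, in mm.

Mid-depth of clay below the ground surface: z = 1.6 + 5/2 = 4.1 m.
Total vertical stress at mid-clay: σ_v = 19.9×1.6 + 16.1×2.5 = 72.09 kPa.
Pore pressure: u = 9.81×(4.1 − 1.1) = 29.43 kPa.
Initial effective stress: σ'_0 = σ_v − u = 72.09 − 29.43 = 42.66 kPa.
Final effective stress: σ'_f = 42.66 + 38.8 = 81.46 kPa.
σ'_f = 81.46 > σ'_p = 61.5 kPa, so the stress path crosses the preconsolidation pressure — recompression up to σ'_p, then virgin compression beyond:
S_c = H/(1+e₀)·[C_r·log₁₀(σ'_p/σ'_0) + C_c·log₁₀(σ'_f/σ'_p)]
    = 5/1.98 × [0.057×log₁₀(61.5/42.66) + 0.44×log₁₀(81.46/61.5)]
    = 2.5253 × [0.0090547 + 0.05371] = 0.1585 m

S_c ≈ 158 mm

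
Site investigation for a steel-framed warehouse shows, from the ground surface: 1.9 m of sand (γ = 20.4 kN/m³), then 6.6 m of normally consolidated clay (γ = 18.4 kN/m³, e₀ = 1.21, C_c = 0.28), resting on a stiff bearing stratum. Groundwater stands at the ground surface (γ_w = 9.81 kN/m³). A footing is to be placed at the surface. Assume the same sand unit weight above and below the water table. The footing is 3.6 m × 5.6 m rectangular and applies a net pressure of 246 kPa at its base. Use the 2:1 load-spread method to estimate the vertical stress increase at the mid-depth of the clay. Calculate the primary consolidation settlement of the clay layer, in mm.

Mid-depth of clay below the ground surface: z = 1.9 + 6.6/2 = 5.2 m.
Total vertical stress at mid-clay: σ_v = 20.4×1.9 + 18.4×3.3 = 99.48 kPa.
Pore pressure: u = 9.81×(5.2 − 0) = 51.012 kPa.
Initial effective stress: σ'_0 = σ_v − u = 99.48 − 51.012 = 48.468 kPa.
Stress increase at mid-clay by the 2:1 spreading method:
Δσ = qBL/((B+z)(L+z)) = 246×3.6×5.6/((3.6+5.2)(5.6+5.2)) = 52.182 kPa
Final effective stress: σ'_f = σ'_0 + Δσ = 48.468 + 52.182 = 100.65 kPa.
Normally consolidated clay, so the full stress increment lies on the virgin compression line:
S_c = C_c·H/(1+e₀)·log₁₀(σ'_f/σ'_0) = 0.28×6.6/(1+1.21)×log₁₀(100.65/48.468)
    = 0.8362 × 0.31736 = 0.2654 m

S_c ≈ 265 mm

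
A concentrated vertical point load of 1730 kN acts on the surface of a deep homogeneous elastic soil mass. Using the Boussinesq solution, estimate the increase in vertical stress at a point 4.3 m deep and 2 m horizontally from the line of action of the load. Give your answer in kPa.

Boussinesq vertical stress below a point load on an elastic half-space:
Δσ_z = 3P/(2πz²) · [1 + (r/z)²]^(−5/2)
r/z = 2/4.3 = 0.46512; [1+(r/z)²]^(−5/2) = 0.61287.
Δσ_z = 3×1730/(2π×4.3²) × 0.61287 = 44.674 × 0.61287 = 27.38 kPa

Δσ_z ≈ 27.4 kPa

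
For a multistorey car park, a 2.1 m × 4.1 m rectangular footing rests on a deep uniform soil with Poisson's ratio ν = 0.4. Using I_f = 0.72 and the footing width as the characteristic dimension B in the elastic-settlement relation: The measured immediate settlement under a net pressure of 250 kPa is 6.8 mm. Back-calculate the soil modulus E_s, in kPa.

E_s ≈ 46700 kPa

S_e = q·B·(1−ν²)/E_s · I_f  ⇒  E_s = q·B·(1−ν²)·I_f / S_e.
E_s = 250 × 2.1 × 0.84 × 0.72 / 0.0068 = 46690 kPa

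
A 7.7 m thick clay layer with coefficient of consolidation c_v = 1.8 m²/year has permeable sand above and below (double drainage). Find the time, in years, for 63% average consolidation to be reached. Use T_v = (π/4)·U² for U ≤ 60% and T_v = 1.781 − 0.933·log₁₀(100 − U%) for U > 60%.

Drainage path length: H_d = H/2 = 3.85 m (double drainage).
U > 60%: T_v = 1.781 − 0.933·log₁₀(100 − 63) = 0.31787.
t = T_v·H_d²/c_v = 0.31787×3.85²/1.8 = 2.618 years.

t ≈ 2.62 years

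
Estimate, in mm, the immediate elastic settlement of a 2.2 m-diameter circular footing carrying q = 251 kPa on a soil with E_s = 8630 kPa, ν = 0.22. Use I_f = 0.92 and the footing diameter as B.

Immediate (elastic) settlement: S_e = q·B·(1−ν²)/E_s · I_f.
S_e = 251 × 2.2 × (1 − 0.22²) / 8630 × 0.92
    = 251 × 2.2 × 0.9516 / 8630 × 0.92
    = 0.05602 m = 56.02 mm

S_e ≈ 56 mm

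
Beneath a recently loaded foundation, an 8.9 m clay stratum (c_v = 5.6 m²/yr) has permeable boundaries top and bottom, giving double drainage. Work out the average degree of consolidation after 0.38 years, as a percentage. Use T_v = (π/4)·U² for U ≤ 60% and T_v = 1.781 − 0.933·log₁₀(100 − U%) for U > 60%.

U ≈ 37 %

Drainage path length: H_d = H/2 = 4.45 m (double drainage).
T_v = c_v·t/H_d² = 5.6×0.38/4.45² = 0.10746.
T_v = 0.10746 corresponds to the U ≤ 60% branch:
U = √(4T_v/π) = 0.3699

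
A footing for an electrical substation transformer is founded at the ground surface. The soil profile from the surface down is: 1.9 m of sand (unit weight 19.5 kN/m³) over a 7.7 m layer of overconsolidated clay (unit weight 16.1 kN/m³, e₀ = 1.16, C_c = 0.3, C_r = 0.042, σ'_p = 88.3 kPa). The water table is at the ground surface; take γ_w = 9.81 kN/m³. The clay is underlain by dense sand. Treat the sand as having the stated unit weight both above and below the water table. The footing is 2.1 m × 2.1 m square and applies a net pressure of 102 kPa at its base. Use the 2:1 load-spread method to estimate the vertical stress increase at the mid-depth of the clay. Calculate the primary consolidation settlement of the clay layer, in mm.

S_c ≈ 10.3 mm

Mid-depth of clay below the ground surface: z = 1.9 + 7.7/2 = 5.75 m.
Total vertical stress at mid-clay: σ_v = 19.5×1.9 + 16.1×3.85 = 99.035 kPa.
Pore pressure: u = 9.81×(5.75 − 0) = 56.408 kPa.
Initial effective stress: σ'_0 = σ_v − u = 99.035 − 56.408 = 42.627 kPa.
Stress increase at mid-clay by the 2:1 spreading method:
Δσ = qBL/((B+z)(L+z)) = 102×2.1×2.1/((2.1+5.75)(2.1+5.75)) = 7.2996 kPa
Final effective stress: σ'_f = 42.627 + 7.2996 = 49.927 kPa.
σ'_f = 49.927 ≤ σ'_p = 88.3 kPa, so the clay remains overconsolidated and only the recompression index applies:
S_c = C_r·H/(1+e₀)·log₁₀(σ'_f/σ'_0) = 0.042×7.7/2.16×log₁₀(49.927/42.627)
    = 0.14972 × 0.068651 = 0.01028 m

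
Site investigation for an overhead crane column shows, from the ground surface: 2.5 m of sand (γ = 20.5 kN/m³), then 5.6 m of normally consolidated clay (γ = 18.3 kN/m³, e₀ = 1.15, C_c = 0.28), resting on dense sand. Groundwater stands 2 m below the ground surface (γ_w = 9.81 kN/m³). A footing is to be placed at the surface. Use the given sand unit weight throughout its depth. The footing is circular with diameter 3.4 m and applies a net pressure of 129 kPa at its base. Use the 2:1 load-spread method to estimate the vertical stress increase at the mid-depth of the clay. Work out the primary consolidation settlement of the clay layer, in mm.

Mid-depth of clay below the ground surface: z = 2.5 + 5.6/2 = 5.3 m.
Total vertical stress at mid-clay: σ_v = 20.5×2.5 + 18.3×2.8 = 102.49 kPa.
Pore pressure: u = 9.81×(5.3 − 2) = 32.373 kPa.
Initial effective stress: σ'_0 = σ_v − u = 102.49 − 32.373 = 70.117 kPa.
Stress increase at mid-clay by the 2:1 spreading method:
Δσ ≈ qD²/(D+z)² = 129×3.4²/(3.4+5.3)² = 19.702 kPa
Final effective stress: σ'_f = σ'_0 + Δσ = 70.117 + 19.702 = 89.819 kPa.
Normally consolidated clay, so the full stress increment lies on the virgin compression line:
S_c = C_c·H/(1+e₀)·log₁₀(σ'_f/σ'_0) = 0.28×5.6/(1+1.15)×log₁₀(89.819/70.117)
    = 0.7293 × 0.10754 = 0.07843 m

S_c ≈ 78.4 mm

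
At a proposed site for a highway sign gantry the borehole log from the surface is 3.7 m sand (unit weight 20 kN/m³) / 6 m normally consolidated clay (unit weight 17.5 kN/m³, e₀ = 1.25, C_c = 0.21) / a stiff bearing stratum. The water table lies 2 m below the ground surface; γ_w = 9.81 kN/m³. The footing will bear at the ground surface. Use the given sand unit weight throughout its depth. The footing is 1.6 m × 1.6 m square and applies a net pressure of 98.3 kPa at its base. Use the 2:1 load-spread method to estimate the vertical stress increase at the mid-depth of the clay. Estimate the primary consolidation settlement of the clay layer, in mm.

Mid-depth of clay below the ground surface: z = 3.7 + 6/2 = 6.7 m.
Total vertical stress at mid-clay: σ_v = 20×3.7 + 17.5×3 = 126.5 kPa.
Pore pressure: u = 9.81×(6.7 − 2) = 46.107 kPa.
Initial effective stress: σ'_0 = σ_v − u = 126.5 − 46.107 = 80.393 kPa.
Stress increase at mid-clay by the 2:1 spreading method:
Δσ = qBL/((B+z)(L+z)) = 98.3×1.6×1.6/((1.6+6.7)(1.6+6.7)) = 3.6529 kPa
Final effective stress: σ'_f = σ'_0 + Δσ = 80.393 + 3.6529 = 84.046 kPa.
Normally consolidated clay, so the full stress increment lies on the virgin compression line:
S_c = C_c·H/(1+e₀)·log₁₀(σ'_f/σ'_0) = 0.21×6/(1+1.25)×log₁₀(84.046/80.393)
    = 0.56 × 0.019299 = 0.01081 m

S_c ≈ 10.8 mm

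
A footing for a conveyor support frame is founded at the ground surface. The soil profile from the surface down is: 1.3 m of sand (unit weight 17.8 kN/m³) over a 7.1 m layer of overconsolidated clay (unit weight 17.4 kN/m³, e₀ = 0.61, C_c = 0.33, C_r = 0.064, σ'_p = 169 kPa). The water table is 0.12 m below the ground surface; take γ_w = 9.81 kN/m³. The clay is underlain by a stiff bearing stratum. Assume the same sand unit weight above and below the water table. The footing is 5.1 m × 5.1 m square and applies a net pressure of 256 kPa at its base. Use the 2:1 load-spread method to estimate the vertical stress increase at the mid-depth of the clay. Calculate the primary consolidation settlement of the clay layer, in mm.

S_c ≈ 124 mm

Mid-depth of clay below the ground surface: z = 1.3 + 7.1/2 = 4.85 m.
Total vertical stress at mid-clay: σ_v = 17.8×1.3 + 17.4×3.55 = 84.91 kPa.
Pore pressure: u = 9.81×(4.85 − 0.12) = 46.401 kPa.
Initial effective stress: σ'_0 = σ_v − u = 84.91 − 46.401 = 38.509 kPa.
Stress increase at mid-clay by the 2:1 spreading method:
Δσ = qBL/((B+z)(L+z)) = 256×5.1×5.1/((5.1+4.85)(5.1+4.85)) = 67.256 kPa
Final effective stress: σ'_f = 38.509 + 67.256 = 105.77 kPa.
σ'_f = 105.77 ≤ σ'_p = 169 kPa, so the clay remains overconsolidated and only the recompression index applies:
S_c = C_r·H/(1+e₀)·log₁₀(σ'_f/σ'_0) = 0.064×7.1/1.61×log₁₀(105.77/38.509)
    = 0.28223 × 0.4388 = 0.1238 m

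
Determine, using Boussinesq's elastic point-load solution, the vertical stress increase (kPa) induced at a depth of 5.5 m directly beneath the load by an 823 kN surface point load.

Boussinesq vertical stress below a point load on an elastic half-space:
Δσ_z = 3P/(2πz²) · [1 + (r/z)²]^(−5/2)
r/z = 0/5.5 = 0; [1+(r/z)²]^(−5/2) = 1.
Δσ_z = 3×823/(2π×5.5²) × 1 = 12.99 × 1 = 12.99 kPa

Δσ_z ≈ 13 kPa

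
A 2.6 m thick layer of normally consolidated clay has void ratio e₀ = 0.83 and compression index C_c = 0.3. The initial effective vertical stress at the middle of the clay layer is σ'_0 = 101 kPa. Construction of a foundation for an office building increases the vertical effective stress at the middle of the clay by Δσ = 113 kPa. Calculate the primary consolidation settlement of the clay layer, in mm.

S_c ≈ 139 mm

Final effective stress: σ'_f = σ'_0 + Δσ = 101 + 113 = 214 kPa.
Normally consolidated clay, so the full stress increment lies on the virgin compression line:
S_c = C_c·H/(1+e₀)·log₁₀(σ'_f/σ'_0) = 0.3×2.6/(1+0.83)×log₁₀(214/101)
    = 0.42623 × 0.32609 = 0.139 m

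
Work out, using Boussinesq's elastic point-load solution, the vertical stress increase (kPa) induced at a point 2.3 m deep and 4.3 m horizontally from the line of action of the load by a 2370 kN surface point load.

Boussinesq vertical stress below a point load on an elastic half-space:
Δσ_z = 3P/(2πz²) · [1 + (r/z)²]^(−5/2)
r/z = 4.3/2.3 = 1.8696; [1+(r/z)²]^(−5/2) = 0.02334.
Δσ_z = 3×2370/(2π×2.3²) × 0.02334 = 213.91 × 0.02334 = 4.993 kPa

Δσ_z ≈ 4.99 kPa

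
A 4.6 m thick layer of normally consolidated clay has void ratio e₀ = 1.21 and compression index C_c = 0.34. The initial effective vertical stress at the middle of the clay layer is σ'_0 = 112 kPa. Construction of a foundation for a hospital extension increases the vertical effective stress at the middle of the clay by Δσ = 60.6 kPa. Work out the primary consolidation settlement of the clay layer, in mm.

S_c ≈ 133 mm

Final effective stress: σ'_f = σ'_0 + Δσ = 112 + 60.6 = 172.6 kPa.
Normally consolidated clay, so the full stress increment lies on the virgin compression line:
S_c = C_c·H/(1+e₀)·log₁₀(σ'_f/σ'_0) = 0.34×4.6/(1+1.21)×log₁₀(172.6/112)
    = 0.70769 × 0.18782 = 0.1329 m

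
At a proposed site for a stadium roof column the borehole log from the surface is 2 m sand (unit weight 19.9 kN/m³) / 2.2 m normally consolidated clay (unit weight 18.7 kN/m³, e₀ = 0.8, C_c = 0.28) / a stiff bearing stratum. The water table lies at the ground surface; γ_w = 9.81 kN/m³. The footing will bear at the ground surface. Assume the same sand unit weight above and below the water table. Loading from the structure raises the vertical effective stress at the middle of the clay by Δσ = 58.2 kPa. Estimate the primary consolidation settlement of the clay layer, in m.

S_c ≈ 0.16 m

Mid-depth of clay below the ground surface: z = 2 + 2.2/2 = 3.1 m.
Total vertical stress at mid-clay: σ_v = 19.9×2 + 18.7×1.1 = 60.37 kPa.
Pore pressure: u = 9.81×(3.1 − 0) = 30.411 kPa.
Initial effective stress: σ'_0 = σ_v − u = 60.37 − 30.411 = 29.959 kPa.
Final effective stress: σ'_f = σ'_0 + Δσ = 29.959 + 58.2 = 88.159 kPa.
Normally consolidated clay, so the full stress increment lies on the virgin compression line:
S_c = C_c·H/(1+e₀)·log₁₀(σ'_f/σ'_0) = 0.28×2.2/(1+0.8)×log₁₀(88.159/29.959)
    = 0.34222 × 0.46874 = 0.1604 m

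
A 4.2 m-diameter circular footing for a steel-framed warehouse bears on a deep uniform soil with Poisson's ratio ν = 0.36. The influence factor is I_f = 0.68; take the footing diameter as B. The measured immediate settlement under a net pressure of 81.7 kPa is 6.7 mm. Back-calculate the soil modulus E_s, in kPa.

E_s ≈ 30300 kPa

S_e = q·B·(1−ν²)/E_s · I_f  ⇒  E_s = q·B·(1−ν²)·I_f / S_e.
E_s = 81.7 × 4.2 × 0.8704 × 0.68 / 0.0067 = 30310 kPa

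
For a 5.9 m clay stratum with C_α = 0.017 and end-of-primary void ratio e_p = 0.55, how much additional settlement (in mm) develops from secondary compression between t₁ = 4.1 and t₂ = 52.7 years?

S_s ≈ 71.8 mm

Secondary compression: S_s = C_α·H/(1+e_p)·log₁₀(t₂/t₁)
S_s = 0.017×5.9/(1+0.55)×log₁₀(52.7/4.1)
    = 0.06471 × 1.109 = 0.07176 m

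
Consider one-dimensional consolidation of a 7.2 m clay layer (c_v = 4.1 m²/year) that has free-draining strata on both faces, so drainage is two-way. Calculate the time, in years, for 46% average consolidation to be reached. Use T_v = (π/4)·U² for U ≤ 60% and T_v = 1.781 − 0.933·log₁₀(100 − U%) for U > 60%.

Drainage path length: H_d = H/2 = 3.6 m (double drainage).
U ≤ 60%: T_v = (π/4)·U² = (π/4)×0.46² = 0.16619.
t = T_v·H_d²/c_v = 0.16619×3.6²/4.1 = 0.5253 years.

t ≈ 0.525 years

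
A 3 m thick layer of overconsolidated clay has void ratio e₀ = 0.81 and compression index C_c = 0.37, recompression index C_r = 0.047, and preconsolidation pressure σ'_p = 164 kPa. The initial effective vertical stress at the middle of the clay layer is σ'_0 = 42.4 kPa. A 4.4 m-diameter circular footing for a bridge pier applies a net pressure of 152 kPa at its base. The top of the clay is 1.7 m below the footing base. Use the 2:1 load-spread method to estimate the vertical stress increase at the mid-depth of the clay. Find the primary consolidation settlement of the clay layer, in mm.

S_c ≈ 26.7 mm

Mid-depth of clay below the footing base: z = 1.7 + 3/2 = 3.2 m.
Stress increase at mid-clay by the 2:1 spreading method:
Δσ ≈ qD²/(D+z)² = 152×4.4²/(4.4+3.2)² = 50.947 kPa
Final effective stress: σ'_f = 42.4 + 50.947 = 93.347 kPa.
σ'_f = 93.347 ≤ σ'_p = 164 kPa, so the clay remains overconsolidated and only the recompression index applies:
S_c = C_r·H/(1+e₀)·log₁₀(σ'_f/σ'_0) = 0.047×3/1.81×log₁₀(93.347/42.4)
    = 0.077902 × 0.34273 = 0.0267 m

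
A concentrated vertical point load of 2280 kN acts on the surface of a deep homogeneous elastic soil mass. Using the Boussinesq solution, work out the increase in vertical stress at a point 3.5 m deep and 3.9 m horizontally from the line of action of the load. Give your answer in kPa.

Δσ_z ≈ 11.8 kPa

Boussinesq vertical stress below a point load on an elastic half-space:
Δσ_z = 3P/(2πz²) · [1 + (r/z)²]^(−5/2)
r/z = 3.9/3.5 = 1.1143; [1+(r/z)²]^(−5/2) = 0.13292.
Δσ_z = 3×2280/(2π×3.5²) × 0.13292 = 88.867 × 0.13292 = 11.81 kPa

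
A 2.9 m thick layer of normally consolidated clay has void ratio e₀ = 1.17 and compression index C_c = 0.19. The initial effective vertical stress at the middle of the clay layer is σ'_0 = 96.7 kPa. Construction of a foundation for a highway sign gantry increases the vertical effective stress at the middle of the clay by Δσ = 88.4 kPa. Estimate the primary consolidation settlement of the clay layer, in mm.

Final effective stress: σ'_f = σ'_0 + Δσ = 96.7 + 88.4 = 185.1 kPa.
Normally consolidated clay, so the full stress increment lies on the virgin compression line:
S_c = C_c·H/(1+e₀)·log₁₀(σ'_f/σ'_0) = 0.19×2.9/(1+1.17)×log₁₀(185.1/96.7)
    = 0.25392 × 0.28198 = 0.0716 m

S_c ≈ 71.6 mm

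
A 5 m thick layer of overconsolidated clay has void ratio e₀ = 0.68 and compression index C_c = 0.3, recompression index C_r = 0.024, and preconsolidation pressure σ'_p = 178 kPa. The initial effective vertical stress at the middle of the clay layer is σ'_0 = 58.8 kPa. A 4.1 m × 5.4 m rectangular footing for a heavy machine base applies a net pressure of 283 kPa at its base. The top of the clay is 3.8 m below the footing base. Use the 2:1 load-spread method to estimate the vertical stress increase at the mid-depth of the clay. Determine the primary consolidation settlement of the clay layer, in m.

S_c ≈ 0.0195 m

Mid-depth of clay below the footing base: z = 3.8 + 5/2 = 6.3 m.
Stress increase at mid-clay by the 2:1 spreading method:
Δσ = qBL/((B+z)(L+z)) = 283×4.1×5.4/((4.1+6.3)(5.4+6.3)) = 51.493 kPa
Final effective stress: σ'_f = 58.8 + 51.493 = 110.29 kPa.
σ'_f = 110.29 ≤ σ'_p = 178 kPa, so the clay remains overconsolidated and only the recompression index applies:
S_c = C_r·H/(1+e₀)·log₁₀(σ'_f/σ'_0) = 0.024×5/1.68×log₁₀(110.29/58.8)
    = 0.071429 × 0.27316 = 0.01951 m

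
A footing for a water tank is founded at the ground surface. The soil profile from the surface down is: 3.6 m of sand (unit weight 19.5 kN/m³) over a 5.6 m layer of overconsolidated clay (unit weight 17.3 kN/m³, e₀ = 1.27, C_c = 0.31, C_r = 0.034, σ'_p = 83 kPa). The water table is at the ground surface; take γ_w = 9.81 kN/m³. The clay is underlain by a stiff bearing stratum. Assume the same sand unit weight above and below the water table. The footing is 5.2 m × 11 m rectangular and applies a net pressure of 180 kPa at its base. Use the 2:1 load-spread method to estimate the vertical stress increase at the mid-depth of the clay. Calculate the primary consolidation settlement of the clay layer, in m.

S_c ≈ 0.0984 m

Mid-depth of clay below the ground surface: z = 3.6 + 5.6/2 = 6.4 m.
Total vertical stress at mid-clay: σ_v = 19.5×3.6 + 17.3×2.8 = 118.64 kPa.
Pore pressure: u = 9.81×(6.4 − 0) = 62.784 kPa.
Initial effective stress: σ'_0 = σ_v − u = 118.64 − 62.784 = 55.856 kPa.
Stress increase at mid-clay by the 2:1 spreading method:
Δσ = qBL/((B+z)(L+z)) = 180×5.2×11/((5.2+6.4)(11+6.4)) = 51.011 kPa
Final effective stress: σ'_f = 55.856 + 51.011 = 106.87 kPa.
σ'_f = 106.87 > σ'_p = 83 kPa, so the stress path crosses the preconsolidation pressure — recompression up to σ'_p, then virgin compression beyond:
S_c = H/(1+e₀)·[C_r·log₁₀(σ'_p/σ'_0) + C_c·log₁₀(σ'_f/σ'_p)]
    = 5.6/2.27 × [0.034×log₁₀(83/55.856) + 0.31×log₁₀(106.87/83)]
    = 2.467 × [0.0058483 + 0.034031] = 0.09838 m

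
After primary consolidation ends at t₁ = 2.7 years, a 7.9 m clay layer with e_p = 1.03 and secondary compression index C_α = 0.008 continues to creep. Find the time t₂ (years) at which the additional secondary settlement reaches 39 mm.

S_s = C_α·H/(1+e_p)·log₁₀(t₂/t₁) ⇒ log₁₀(t₂/t₁) = S_s·(1+e_p)/(C_α·H).
log₁₀(t₂/t₁) = 0.039 × (1+1.03) / (0.008×7.9) = 1.253
t₂ = t₁ × 10^1.253 = 2.7 × 17.89 = 48.31 years

t₂ ≈ 48.3 years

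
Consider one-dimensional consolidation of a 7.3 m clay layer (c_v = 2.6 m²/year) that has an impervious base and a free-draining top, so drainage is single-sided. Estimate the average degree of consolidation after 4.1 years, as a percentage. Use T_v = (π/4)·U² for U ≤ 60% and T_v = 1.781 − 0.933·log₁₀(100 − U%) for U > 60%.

U ≈ 50.5 %

Drainage path length: H_d = H = 7.3 m (single drainage).
T_v = c_v·t/H_d² = 2.6×4.1/7.3² = 0.20004.
T_v = 0.20004 corresponds to the U ≤ 60% branch:
U = √(4T_v/π) = 0.5047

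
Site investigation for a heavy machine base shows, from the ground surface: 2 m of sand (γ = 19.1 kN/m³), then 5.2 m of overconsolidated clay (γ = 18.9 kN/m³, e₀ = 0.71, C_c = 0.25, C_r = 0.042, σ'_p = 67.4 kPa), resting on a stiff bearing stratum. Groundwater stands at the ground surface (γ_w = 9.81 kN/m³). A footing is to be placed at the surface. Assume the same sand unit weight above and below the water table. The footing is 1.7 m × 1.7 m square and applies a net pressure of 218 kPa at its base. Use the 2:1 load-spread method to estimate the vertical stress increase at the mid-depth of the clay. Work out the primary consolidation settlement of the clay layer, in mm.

Mid-depth of clay below the ground surface: z = 2 + 5.2/2 = 4.6 m.
Total vertical stress at mid-clay: σ_v = 19.1×2 + 18.9×2.6 = 87.34 kPa.
Pore pressure: u = 9.81×(4.6 − 0) = 45.126 kPa.
Initial effective stress: σ'_0 = σ_v − u = 87.34 − 45.126 = 42.214 kPa.
Stress increase at mid-clay by the 2:1 spreading method:
Δσ = qBL/((B+z)(L+z)) = 218×1.7×1.7/((1.7+4.6)(1.7+4.6)) = 15.874 kPa
Final effective stress: σ'_f = 42.214 + 15.874 = 58.088 kPa.
σ'_f = 58.088 ≤ σ'_p = 67.4 kPa, so the clay remains overconsolidated and only the recompression index applies:
S_c = C_r·H/(1+e₀)·log₁₀(σ'_f/σ'_0) = 0.042×5.2/1.71×log₁₀(58.088/42.214)
    = 0.12772 × 0.13863 = 0.01771 m

S_c ≈ 17.7 mm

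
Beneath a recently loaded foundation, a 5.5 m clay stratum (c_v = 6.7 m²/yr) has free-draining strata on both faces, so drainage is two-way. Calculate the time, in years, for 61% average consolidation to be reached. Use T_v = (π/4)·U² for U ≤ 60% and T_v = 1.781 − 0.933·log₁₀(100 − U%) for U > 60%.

Drainage path length: H_d = H/2 = 2.75 m (double drainage).
U > 60%: T_v = 1.781 − 0.933·log₁₀(100 − 61) = 0.29654.
t = T_v·H_d²/c_v = 0.29654×2.75²/6.7 = 0.3347 years.

t ≈ 0.335 years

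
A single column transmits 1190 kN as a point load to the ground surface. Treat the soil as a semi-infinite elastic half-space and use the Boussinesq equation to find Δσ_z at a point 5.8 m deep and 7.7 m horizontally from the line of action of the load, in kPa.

Δσ_z ≈ 1.33 kPa

Boussinesq vertical stress below a point load on an elastic half-space:
Δσ_z = 3P/(2πz²) · [1 + (r/z)²]^(−5/2)
r/z = 7.7/5.8 = 1.3276; [1+(r/z)²]^(−5/2) = 0.078841.
Δσ_z = 3×1190/(2π×5.8²) × 0.078841 = 16.89 × 0.078841 = 1.332 kPa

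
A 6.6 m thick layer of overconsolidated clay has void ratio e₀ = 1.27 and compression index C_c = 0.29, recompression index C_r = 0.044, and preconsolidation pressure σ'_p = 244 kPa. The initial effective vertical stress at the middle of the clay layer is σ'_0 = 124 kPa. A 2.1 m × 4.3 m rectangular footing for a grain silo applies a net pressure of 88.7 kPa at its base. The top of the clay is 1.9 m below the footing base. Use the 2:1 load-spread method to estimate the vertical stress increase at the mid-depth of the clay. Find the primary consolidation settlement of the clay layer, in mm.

Mid-depth of clay below the footing base: z = 1.9 + 6.6/2 = 5.2 m.
Stress increase at mid-clay by the 2:1 spreading method:
Δσ = qBL/((B+z)(L+z)) = 88.7×2.1×4.3/((2.1+5.2)(4.3+5.2)) = 11.55 kPa
Final effective stress: σ'_f = 124 + 11.55 = 135.55 kPa.
σ'_f = 135.55 ≤ σ'_p = 244 kPa, so the clay remains overconsolidated and only the recompression index applies:
S_c = C_r·H/(1+e₀)·log₁₀(σ'_f/σ'_0) = 0.044×6.6/2.27×log₁₀(135.55/124)
    = 0.12793 × 0.038678 = 0.004948 m

S_c ≈ 4.95 mm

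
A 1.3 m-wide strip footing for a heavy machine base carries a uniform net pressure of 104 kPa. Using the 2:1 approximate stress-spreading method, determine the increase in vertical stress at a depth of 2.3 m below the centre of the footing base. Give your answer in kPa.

Δσ_z ≈ 37.6 kPa

By the 2:1 method the load spreads at 1 horizontal : 2 vertical, so at depth z the loaded area has grown by z in each plan dimension:
Δσ = qB/(B+z) = 104×1.3/(1.3+2.3) = 37.556 kPa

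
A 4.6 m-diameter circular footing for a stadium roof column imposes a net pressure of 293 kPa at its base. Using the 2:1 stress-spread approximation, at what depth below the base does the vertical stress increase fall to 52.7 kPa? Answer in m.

z ≈ 6.25 m

2:1 spreading — at depth z the loaded area has grown by z in each plan dimension:
qD²/(D+z)² = Δσ_z ⇒ z = D(√(q/Δσ_z) − 1) = 4.6×(√(293/52.7) − 1) = 6.246 m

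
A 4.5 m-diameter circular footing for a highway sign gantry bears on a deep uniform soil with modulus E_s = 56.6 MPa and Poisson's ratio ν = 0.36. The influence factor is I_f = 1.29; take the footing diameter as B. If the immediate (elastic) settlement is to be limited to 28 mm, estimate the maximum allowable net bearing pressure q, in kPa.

E_s = 56.6 MPa = 56600 kPa.
S_e = q·B·(1−ν²)/E_s · I_f  ⇒  q = S_e·E_s / (B·(1−ν²)·I_f).
q = 0.028 × 56600 / (4.5 × 0.8704 × 1.29) = 313.7 kPa

q ≈ 314 kPa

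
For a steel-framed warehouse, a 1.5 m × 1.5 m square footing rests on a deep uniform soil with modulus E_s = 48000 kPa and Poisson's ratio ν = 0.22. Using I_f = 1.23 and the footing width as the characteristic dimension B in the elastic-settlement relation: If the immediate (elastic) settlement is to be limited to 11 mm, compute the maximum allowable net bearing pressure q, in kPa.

q ≈ 301 kPa

S_e = q·B·(1−ν²)/E_s · I_f  ⇒  q = S_e·E_s / (B·(1−ν²)·I_f).
q = 0.011 × 48000 / (1.5 × 0.9516 × 1.23) = 300.7 kPa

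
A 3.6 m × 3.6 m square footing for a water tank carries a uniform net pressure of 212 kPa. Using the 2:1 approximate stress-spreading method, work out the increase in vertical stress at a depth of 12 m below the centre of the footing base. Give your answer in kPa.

Δσ_z ≈ 11.3 kPa

By the 2:1 method the load spreads at 1 horizontal : 2 vertical, so at depth z the loaded area has grown by z in each plan dimension:
Δσ = qBL/((B+z)(L+z)) = 212×3.6×3.6/((3.6+12)(3.6+12)) = 11.29 kPa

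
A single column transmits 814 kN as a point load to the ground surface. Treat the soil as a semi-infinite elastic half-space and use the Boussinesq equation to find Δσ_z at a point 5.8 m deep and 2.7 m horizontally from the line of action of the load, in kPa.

Boussinesq vertical stress below a point load on an elastic half-space:
Δσ_z = 3P/(2πz²) · [1 + (r/z)²]^(−5/2)
r/z = 2.7/5.8 = 0.46552; [1+(r/z)²]^(−5/2) = 0.6124.
Δσ_z = 3×814/(2π×5.8²) × 0.6124 = 11.553 × 0.6124 = 7.075 kPa

Δσ_z ≈ 7.08 kPa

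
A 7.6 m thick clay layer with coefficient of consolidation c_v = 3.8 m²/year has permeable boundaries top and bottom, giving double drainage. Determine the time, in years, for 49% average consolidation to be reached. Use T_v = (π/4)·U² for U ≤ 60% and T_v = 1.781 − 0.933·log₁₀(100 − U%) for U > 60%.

t ≈ 0.717 years

Drainage path length: H_d = H/2 = 3.8 m (double drainage).
U ≤ 60%: T_v = (π/4)·U² = (π/4)×0.49² = 0.18857.
t = T_v·H_d²/c_v = 0.18857×3.8²/3.8 = 0.7166 years.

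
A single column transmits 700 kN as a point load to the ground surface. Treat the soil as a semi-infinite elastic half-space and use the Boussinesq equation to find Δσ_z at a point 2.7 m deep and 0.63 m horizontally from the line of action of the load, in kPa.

Δσ_z ≈ 40.2 kPa

Boussinesq vertical stress below a point load on an elastic half-space:
Δσ_z = 3P/(2πz²) · [1 + (r/z)²]^(−5/2)
r/z = 0.63/2.7 = 0.23333; [1+(r/z)²]^(−5/2) = 0.87587.
Δσ_z = 3×700/(2π×2.7²) × 0.87587 = 45.847 × 0.87587 = 40.16 kPa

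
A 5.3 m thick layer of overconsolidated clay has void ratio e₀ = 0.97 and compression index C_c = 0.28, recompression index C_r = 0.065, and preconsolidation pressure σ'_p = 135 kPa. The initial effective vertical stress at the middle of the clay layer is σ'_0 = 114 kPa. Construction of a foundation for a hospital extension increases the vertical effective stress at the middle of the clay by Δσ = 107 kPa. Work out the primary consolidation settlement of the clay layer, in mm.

Final effective stress: σ'_f = 114 + 107 = 221 kPa.
σ'_f = 221 > σ'_p = 135 kPa, so the stress path crosses the preconsolidation pressure — recompression up to σ'_p, then virgin compression beyond:
S_c = H/(1+e₀)·[C_r·log₁₀(σ'_p/σ'_0) + C_c·log₁₀(σ'_f/σ'_p)]
    = 5.3/1.97 × [0.065×log₁₀(135/114) + 0.28×log₁₀(221/135)]
    = 2.6904 × [0.0047729 + 0.059936] = 0.1741 m

S_c ≈ 174 mm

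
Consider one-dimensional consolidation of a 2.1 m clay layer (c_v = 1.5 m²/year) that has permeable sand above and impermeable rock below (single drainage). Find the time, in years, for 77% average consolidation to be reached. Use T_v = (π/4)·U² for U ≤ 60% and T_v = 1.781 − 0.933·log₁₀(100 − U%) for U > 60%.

Drainage path length: H_d = H = 2.1 m (single drainage).
U > 60%: T_v = 1.781 − 0.933·log₁₀(100 − 77) = 0.51051.
t = T_v·H_d²/c_v = 0.51051×2.1²/1.5 = 1.501 years.

t ≈ 1.5 years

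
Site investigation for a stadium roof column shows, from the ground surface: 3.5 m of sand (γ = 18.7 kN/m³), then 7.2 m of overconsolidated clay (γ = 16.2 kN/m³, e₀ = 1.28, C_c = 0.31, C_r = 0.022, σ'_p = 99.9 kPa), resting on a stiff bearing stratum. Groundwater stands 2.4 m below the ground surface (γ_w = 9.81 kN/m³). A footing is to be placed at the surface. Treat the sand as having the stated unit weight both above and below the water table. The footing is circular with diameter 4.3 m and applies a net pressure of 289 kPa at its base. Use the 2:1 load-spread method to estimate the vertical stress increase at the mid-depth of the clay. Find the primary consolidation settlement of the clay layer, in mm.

S_c ≈ 81.2 mm

Mid-depth of clay below the ground surface: z = 3.5 + 7.2/2 = 7.1 m.
Total vertical stress at mid-clay: σ_v = 18.7×3.5 + 16.2×3.6 = 123.77 kPa.
Pore pressure: u = 9.81×(7.1 − 2.4) = 46.107 kPa.
Initial effective stress: σ'_0 = σ_v − u = 123.77 − 46.107 = 77.663 kPa.
Stress increase at mid-clay by the 2:1 spreading method:
Δσ ≈ qD²/(D+z)² = 289×4.3²/(4.3+7.1)² = 41.117 kPa
Final effective stress: σ'_f = 77.663 + 41.117 = 118.78 kPa.
σ'_f = 118.78 > σ'_p = 99.9 kPa, so the stress path crosses the preconsolidation pressure — recompression up to σ'_p, then virgin compression beyond:
S_c = H/(1+e₀)·[C_r·log₁₀(σ'_p/σ'_0) + C_c·log₁₀(σ'_f/σ'_p)]
    = 7.2/2.28 × [0.022×log₁₀(99.9/77.663) + 0.31×log₁₀(118.78/99.9)]
    = 3.1579 × [0.0024057 + 0.023305] = 0.08119 m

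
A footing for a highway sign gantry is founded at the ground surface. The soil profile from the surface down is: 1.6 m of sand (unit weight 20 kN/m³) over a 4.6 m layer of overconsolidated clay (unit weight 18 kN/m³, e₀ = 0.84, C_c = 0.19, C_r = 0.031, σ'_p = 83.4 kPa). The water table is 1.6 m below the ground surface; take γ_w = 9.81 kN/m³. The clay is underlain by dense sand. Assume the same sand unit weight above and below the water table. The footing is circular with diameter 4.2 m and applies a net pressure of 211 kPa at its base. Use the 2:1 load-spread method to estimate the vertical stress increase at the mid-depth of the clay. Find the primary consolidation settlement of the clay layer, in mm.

Mid-depth of clay below the ground surface: z = 1.6 + 4.6/2 = 3.9 m.
Total vertical stress at mid-clay: σ_v = 20×1.6 + 18×2.3 = 73.4 kPa.
Pore pressure: u = 9.81×(3.9 − 1.6) = 22.563 kPa.
Initial effective stress: σ'_0 = σ_v − u = 73.4 − 22.563 = 50.837 kPa.
Stress increase at mid-clay by the 2:1 spreading method:
Δσ ≈ qD²/(D+z)² = 211×4.2²/(4.2+3.9)² = 56.73 kPa
Final effective stress: σ'_f = 50.837 + 56.73 = 107.57 kPa.
σ'_f = 107.57 > σ'_p = 83.4 kPa, so the stress path crosses the preconsolidation pressure — recompression up to σ'_p, then virgin compression beyond:
S_c = H/(1+e₀)·[C_r·log₁₀(σ'_p/σ'_0) + C_c·log₁₀(σ'_f/σ'_p)]
    = 4.6/1.84 × [0.031×log₁₀(83.4/50.837) + 0.19×log₁₀(107.57/83.4)]
    = 2.5 × [0.0066646 + 0.021] = 0.06916 m

S_c ≈ 69.2 mm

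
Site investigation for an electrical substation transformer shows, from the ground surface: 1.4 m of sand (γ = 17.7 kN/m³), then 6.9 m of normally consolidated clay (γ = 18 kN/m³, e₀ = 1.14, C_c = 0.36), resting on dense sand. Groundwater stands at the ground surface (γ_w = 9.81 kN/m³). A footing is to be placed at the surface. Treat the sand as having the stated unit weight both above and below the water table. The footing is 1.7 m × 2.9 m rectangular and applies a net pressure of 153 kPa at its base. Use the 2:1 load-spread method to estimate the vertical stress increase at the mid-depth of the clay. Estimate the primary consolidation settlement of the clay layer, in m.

S_c ≈ 0.162 m

Mid-depth of clay below the ground surface: z = 1.4 + 6.9/2 = 4.85 m.
Total vertical stress at mid-clay: σ_v = 17.7×1.4 + 18×3.45 = 86.88 kPa.
Pore pressure: u = 9.81×(4.85 − 0) = 47.578 kPa.
Initial effective stress: σ'_0 = σ_v − u = 86.88 − 47.578 = 39.302 kPa.
Stress increase at mid-clay by the 2:1 spreading method:
Δσ = qBL/((B+z)(L+z)) = 153×1.7×2.9/((1.7+4.85)(2.9+4.85)) = 14.859 kPa
Final effective stress: σ'_f = σ'_0 + Δσ = 39.302 + 14.859 = 54.161 kPa.
Normally consolidated clay, so the full stress increment lies on the virgin compression line:
S_c = C_c·H/(1+e₀)·log₁₀(σ'_f/σ'_0) = 0.36×6.9/(1+1.14)×log₁₀(54.161/39.302)
    = 1.1607 × 0.13927 = 0.1617 m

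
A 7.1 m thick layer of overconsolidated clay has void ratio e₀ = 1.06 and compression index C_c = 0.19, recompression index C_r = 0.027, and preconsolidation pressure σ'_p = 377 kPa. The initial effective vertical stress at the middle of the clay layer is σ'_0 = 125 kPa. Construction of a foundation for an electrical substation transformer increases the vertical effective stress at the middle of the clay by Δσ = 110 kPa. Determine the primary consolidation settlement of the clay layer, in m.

S_c ≈ 0.0255 m

Final effective stress: σ'_f = 125 + 110 = 235 kPa.
σ'_f = 235 ≤ σ'_p = 377 kPa, so the clay remains overconsolidated and only the recompression index applies:
S_c = C_r·H/(1+e₀)·log₁₀(σ'_f/σ'_0) = 0.027×7.1/2.06×log₁₀(235/125)
    = 0.093058 × 0.27416 = 0.02551 m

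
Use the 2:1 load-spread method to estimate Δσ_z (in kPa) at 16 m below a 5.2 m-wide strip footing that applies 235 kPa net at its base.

Δσ_z ≈ 57.6 kPa

By the 2:1 method the load spreads at 1 horizontal : 2 vertical, so at depth z the loaded area has grown by z in each plan dimension:
Δσ = qB/(B+z) = 235×5.2/(5.2+16) = 57.642 kPa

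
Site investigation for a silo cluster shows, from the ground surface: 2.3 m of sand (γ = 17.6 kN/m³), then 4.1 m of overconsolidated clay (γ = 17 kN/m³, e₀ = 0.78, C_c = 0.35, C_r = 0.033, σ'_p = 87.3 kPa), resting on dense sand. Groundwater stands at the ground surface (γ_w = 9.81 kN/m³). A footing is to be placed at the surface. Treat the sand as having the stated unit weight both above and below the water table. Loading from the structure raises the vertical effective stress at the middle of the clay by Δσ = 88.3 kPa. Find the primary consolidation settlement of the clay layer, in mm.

Mid-depth of clay below the ground surface: z = 2.3 + 4.1/2 = 4.35 m.
Total vertical stress at mid-clay: σ_v = 17.6×2.3 + 17×2.05 = 75.33 kPa.
Pore pressure: u = 9.81×(4.35 − 0) = 42.673 kPa.
Initial effective stress: σ'_0 = σ_v − u = 75.33 − 42.673 = 32.657 kPa.
Final effective stress: σ'_f = 32.657 + 88.3 = 120.96 kPa.
σ'_f = 120.96 > σ'_p = 87.3 kPa, so the stress path crosses the preconsolidation pressure — recompression up to σ'_p, then virgin compression beyond:
S_c = H/(1+e₀)·[C_r·log₁₀(σ'_p/σ'_0) + C_c·log₁₀(σ'_f/σ'_p)]
    = 4.1/1.78 × [0.033×log₁₀(87.3/32.657) + 0.35×log₁₀(120.96/87.3)]
    = 2.3034 × [0.014092 + 0.04957] = 0.1466 m

S_c ≈ 147 mm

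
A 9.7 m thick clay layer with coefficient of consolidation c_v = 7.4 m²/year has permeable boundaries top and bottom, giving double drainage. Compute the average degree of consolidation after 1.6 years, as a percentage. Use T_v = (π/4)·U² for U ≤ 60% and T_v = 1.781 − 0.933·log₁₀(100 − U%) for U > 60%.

Drainage path length: H_d = H/2 = 4.85 m (double drainage).
T_v = c_v·t/H_d² = 7.4×1.6/4.85² = 0.50335.
T_v = 0.50335 corresponds to the U > 60% branch:
U = 1 − 10^((1.781 − T_v)/0.933)/100 = 0.7659

U ≈ 76.6 %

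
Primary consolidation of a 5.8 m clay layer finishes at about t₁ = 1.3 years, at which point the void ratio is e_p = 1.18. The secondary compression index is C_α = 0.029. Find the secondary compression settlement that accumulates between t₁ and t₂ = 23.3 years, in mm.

Secondary compression: S_s = C_α·H/(1+e_p)·log₁₀(t₂/t₁)
S_s = 0.029×5.8/(1+1.18)×log₁₀(23.3/1.3)
    = 0.07716 × 1.253 = 0.09671 m

S_s ≈ 96.7 mm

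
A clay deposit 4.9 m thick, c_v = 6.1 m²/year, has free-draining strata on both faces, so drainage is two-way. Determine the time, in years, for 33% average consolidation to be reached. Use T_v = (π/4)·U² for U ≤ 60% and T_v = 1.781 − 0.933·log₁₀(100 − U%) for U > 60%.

Drainage path length: H_d = H/2 = 2.45 m (double drainage).
U ≤ 60%: T_v = (π/4)·U² = (π/4)×0.33² = 0.08553.
t = T_v·H_d²/c_v = 0.08553×2.45²/6.1 = 0.08416 years.

t ≈ 0.0842 years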